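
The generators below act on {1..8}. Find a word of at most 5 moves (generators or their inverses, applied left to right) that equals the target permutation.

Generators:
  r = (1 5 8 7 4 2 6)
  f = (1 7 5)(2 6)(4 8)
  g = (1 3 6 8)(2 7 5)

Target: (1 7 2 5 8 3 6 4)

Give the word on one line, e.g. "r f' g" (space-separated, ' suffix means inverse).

  after r': (1 6 2 4 7 8 5)
  after r': (1 2 7 5 6 4 8)
  after g: (1 7 2 5 8 3 6 4)

r' r' g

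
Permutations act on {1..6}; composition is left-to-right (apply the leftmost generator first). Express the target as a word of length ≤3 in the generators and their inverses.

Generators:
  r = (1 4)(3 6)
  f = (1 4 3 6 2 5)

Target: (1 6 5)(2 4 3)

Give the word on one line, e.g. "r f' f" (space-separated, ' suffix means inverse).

  after f: (1 4 3 6 2 5)
  after f: (1 3 2)(4 6 5)
  after r': (1 6 5)(2 4 3)

f f r'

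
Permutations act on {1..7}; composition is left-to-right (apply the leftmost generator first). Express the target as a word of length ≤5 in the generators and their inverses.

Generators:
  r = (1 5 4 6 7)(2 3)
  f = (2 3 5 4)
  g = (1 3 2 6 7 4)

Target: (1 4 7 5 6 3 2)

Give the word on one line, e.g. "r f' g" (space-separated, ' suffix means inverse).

g' r' r' g'

  after g': (1 4 7 6 2 3)
  after r': (1 5)(3 7 4 6)
  after r': (2 3 6)(5 7)
  after g': (1 4 7 5 6 3 2)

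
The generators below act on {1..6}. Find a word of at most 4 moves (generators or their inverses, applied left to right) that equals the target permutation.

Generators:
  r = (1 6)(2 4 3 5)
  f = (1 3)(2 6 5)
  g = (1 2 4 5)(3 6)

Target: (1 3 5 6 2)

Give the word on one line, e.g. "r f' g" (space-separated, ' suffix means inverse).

f' g' r f'

  after f': (1 3)(2 5 6)
  after g': (1 6)(2 4)(3 5)
  after r: (2 3)
  after f': (1 3 5 6 2)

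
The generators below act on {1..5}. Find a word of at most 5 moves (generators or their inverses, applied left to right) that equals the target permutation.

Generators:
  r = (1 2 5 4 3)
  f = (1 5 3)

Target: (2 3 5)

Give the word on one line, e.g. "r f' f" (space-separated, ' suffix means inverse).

  after r: (1 2 5 4 3)
  after r: (1 5 3 2 4)
  after f: (1 3 2 4 5)
  after r: (2 3 5)

r r f r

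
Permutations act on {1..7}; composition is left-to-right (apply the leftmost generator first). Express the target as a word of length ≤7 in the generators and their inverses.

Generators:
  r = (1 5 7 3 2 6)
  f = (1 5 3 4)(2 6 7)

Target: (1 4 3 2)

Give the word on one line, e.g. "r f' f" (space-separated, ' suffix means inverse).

  after r: (1 5 7 3 2 6)
  after f: (1 3 6 5 2 7 4)
  after f: (1 4 5 6 3 7)
  after r: (1 4 7 5)(2 6)
  after r: (1 4 3 2)

r f f r r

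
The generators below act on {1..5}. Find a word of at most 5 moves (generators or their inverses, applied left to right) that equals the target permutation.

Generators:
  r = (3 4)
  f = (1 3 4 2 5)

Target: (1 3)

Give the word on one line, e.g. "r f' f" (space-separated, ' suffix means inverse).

f r f'

  after f: (1 3 4 2 5)
  after r: (1 4 2 5)
  after f': (1 3)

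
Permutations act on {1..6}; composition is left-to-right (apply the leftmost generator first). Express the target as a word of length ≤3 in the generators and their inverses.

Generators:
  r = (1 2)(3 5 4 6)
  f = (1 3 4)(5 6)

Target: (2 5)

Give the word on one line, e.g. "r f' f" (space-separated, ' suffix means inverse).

r f r

  after r: (1 2)(3 5 4 6)
  after f: (1 2 3 6 4 5)
  after r: (2 5)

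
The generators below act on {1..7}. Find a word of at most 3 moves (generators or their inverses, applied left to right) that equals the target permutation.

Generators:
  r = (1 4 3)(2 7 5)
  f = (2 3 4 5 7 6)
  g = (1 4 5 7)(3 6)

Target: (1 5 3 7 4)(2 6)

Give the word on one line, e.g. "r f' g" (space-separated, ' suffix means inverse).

g' f'

  after g': (1 7 5 4)(3 6)
  after f': (1 5 3 7 4)(2 6)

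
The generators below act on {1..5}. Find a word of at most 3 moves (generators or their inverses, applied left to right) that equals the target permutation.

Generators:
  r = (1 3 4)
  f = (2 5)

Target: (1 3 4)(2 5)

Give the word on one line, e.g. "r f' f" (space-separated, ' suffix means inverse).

  after r: (1 3 4)
  after f: (1 3 4)(2 5)

r f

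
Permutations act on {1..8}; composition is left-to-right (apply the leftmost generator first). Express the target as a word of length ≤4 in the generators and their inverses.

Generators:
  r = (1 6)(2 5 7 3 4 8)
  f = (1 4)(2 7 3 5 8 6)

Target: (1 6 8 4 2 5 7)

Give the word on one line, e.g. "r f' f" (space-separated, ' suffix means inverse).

f r f

  after f: (1 4)(2 7 3 5 8 6)
  after r: (1 8)(2 3 7 4 6 5)
  after f: (1 6 8 4 2 5 7)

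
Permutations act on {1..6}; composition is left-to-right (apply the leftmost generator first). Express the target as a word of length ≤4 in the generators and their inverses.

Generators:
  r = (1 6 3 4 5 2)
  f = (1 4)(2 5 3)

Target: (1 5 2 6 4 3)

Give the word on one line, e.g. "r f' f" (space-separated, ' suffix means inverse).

f' r' f'

  after f': (1 4)(2 3 5)
  after r': (1 3 4 2 6)
  after f': (1 5 2 6 4 3)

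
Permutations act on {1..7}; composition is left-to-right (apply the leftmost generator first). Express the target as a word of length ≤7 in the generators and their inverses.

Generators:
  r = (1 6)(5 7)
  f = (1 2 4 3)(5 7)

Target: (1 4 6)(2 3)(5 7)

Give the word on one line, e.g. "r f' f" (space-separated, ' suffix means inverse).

f r' r' f r

  after f: (1 2 4 3)(5 7)
  after r': (1 2 4 3 6)
  after r': (1 2 4 3)(5 7)
  after f: (1 4)(2 3)
  after r: (1 4 6)(2 3)(5 7)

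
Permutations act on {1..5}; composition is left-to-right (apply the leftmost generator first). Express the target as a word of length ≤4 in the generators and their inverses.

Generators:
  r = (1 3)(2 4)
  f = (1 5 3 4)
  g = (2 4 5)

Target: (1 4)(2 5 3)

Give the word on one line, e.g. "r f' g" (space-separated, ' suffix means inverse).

  after f: (1 5 3 4)
  after r: (1 5)(2 4 3)
  after g: (1 2 5)(3 4)
  after r: (1 4)(2 5 3)

f r g r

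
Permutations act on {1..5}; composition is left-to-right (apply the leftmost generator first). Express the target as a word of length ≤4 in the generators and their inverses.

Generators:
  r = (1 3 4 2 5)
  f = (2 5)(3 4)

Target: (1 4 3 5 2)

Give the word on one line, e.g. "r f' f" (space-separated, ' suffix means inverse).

  after r': (1 5 2 4 3)
  after f': (1 2 3)
  after r': (1 4 3 5 2)

r' f' r'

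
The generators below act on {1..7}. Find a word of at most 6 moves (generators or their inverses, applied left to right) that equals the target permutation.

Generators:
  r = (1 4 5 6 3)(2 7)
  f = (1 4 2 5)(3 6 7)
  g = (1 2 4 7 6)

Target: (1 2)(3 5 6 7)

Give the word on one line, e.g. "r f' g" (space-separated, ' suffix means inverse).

f' g r' g'

  after f': (1 5 2 4)(3 7 6)
  after g: (1 5 4 2 7)(3 6)
  after r': (1 4 7 3 5)
  after g': (1 2)(3 5 6 7)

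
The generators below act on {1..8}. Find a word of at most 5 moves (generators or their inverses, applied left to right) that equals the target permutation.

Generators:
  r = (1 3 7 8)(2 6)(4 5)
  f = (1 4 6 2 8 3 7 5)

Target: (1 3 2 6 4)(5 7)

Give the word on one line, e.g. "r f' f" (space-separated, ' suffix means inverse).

  after r': (1 8 7 3)(2 6)(4 5)
  after r': (1 7)(3 8)
  after f': (1 3 2 6 4)(5 7)

r' r' f'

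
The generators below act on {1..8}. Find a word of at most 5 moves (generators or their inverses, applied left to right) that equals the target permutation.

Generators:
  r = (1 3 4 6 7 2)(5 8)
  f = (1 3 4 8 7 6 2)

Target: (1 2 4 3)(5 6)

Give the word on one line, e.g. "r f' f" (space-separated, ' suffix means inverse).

r' f r'

  after r': (1 2 7 6 4 3)(5 8)
  after f: (2 6 8 5 7)
  after r': (1 2 4 3)(5 6)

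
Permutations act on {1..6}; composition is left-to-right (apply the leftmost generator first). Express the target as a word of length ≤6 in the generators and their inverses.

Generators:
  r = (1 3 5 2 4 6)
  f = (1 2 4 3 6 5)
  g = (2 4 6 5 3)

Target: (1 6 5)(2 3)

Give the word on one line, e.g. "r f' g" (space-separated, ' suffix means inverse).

r g r r

  after r: (1 3 5 2 4 6)
  after g: (1 2 6)(4 5)
  after r: (1 4 2)(3 5 6)
  after r: (1 6 5)(2 3)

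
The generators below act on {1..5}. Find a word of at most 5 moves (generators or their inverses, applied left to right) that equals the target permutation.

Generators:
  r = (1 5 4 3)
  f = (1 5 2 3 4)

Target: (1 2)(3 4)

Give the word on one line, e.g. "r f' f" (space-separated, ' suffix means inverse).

f' r' r' f f

  after f': (1 4 3 2 5)
  after r': (1 5 3 2)
  after r': (2 3)(4 5)
  after f: (1 5)(2 4)
  after f: (1 2)(3 4)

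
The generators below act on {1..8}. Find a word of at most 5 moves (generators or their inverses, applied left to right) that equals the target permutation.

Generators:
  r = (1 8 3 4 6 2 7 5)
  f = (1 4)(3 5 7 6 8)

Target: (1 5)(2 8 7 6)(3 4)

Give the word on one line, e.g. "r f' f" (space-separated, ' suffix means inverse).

  after r: (1 8 3 4 6 2 7 5)
  after f: (1 3)(2 6)(4 8 5)
  after f: (1 5)(2 8 7 6)(3 4)

r f f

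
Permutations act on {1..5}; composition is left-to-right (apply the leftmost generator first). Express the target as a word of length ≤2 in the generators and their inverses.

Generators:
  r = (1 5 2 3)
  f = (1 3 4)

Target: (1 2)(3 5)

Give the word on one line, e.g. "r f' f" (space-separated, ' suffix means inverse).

r' r'

  after r': (1 3 2 5)
  after r': (1 2)(3 5)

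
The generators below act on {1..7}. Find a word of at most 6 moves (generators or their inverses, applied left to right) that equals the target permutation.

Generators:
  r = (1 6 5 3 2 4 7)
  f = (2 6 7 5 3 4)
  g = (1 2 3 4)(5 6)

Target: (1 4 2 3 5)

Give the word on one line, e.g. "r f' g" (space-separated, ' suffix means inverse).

  after g': (1 4 3 2)(5 6)
  after f': (1 3 4 5 2)(6 7)
  after r: (1 2 6)(3 7 5 4)
  after g: (1 3 7 6 2 5)
  after f: (1 4 2 3 5)

g' f' r g f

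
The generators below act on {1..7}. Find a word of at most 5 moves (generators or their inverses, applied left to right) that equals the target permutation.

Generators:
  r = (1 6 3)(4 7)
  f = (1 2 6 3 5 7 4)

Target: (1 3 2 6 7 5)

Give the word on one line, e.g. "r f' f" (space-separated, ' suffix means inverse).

  after r: (1 6 3)(4 7)
  after r: (1 3 6)
  after f': (1 6 4 7 5 3 2)
  after r: (1 3 2 6 7 5)

r r f' r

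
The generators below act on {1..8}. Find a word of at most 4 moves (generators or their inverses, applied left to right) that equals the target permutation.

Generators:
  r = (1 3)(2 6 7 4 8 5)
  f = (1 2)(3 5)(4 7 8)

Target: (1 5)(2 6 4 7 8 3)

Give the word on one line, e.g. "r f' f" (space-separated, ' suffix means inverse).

  after r: (1 3)(2 6 7 4 8 5)
  after f': (1 5)(2 6 4 7 8 3)

r f'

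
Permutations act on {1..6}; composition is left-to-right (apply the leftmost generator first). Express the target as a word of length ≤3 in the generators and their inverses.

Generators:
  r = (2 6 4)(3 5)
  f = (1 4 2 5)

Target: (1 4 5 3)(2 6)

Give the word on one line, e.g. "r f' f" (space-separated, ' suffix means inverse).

  after r: (2 6 4)(3 5)
  after f: (1 4 5 3)(2 6)

r f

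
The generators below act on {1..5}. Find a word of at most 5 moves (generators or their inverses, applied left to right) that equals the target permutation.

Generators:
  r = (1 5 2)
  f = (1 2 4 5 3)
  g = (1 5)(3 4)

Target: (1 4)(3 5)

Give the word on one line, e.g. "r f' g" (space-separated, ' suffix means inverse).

f' r' g

  after f': (1 3 5 4 2)
  after r': (1 3)(4 5)
  after g: (1 4)(3 5)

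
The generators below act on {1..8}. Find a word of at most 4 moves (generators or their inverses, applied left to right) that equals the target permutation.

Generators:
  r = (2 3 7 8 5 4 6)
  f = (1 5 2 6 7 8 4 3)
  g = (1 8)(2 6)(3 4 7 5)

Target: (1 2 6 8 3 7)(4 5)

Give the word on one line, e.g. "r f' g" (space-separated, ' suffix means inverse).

f g r'

  after f: (1 5 2 6 7 8 4 3)
  after g: (1 3 8 7)(5 6)
  after r': (1 2 6 8 3 7)(4 5)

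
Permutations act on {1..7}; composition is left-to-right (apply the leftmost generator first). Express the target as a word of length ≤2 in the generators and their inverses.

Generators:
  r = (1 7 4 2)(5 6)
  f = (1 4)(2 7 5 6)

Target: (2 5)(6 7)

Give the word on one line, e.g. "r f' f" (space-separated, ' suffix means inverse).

f' f'

  after f': (1 4)(2 6 5 7)
  after f': (2 5)(6 7)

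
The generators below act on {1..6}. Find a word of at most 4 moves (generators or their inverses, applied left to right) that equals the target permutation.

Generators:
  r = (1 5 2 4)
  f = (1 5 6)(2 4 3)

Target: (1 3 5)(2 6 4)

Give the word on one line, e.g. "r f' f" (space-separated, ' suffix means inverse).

r' f' r f

  after r': (1 4 2 5)
  after f': (1 2)(3 4)(5 6)
  after r: (1 4 3)(2 5 6)
  after f: (1 3 5)(2 6 4)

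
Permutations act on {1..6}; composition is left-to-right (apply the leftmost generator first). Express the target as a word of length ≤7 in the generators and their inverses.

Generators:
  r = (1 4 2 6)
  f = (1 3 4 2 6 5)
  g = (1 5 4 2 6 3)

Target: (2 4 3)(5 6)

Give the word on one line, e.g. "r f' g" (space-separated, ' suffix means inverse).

  after g': (1 3 6 2 4 5)
  after f: (1 4)(3 5)
  after r: (1 2 6)(3 5)
  after f': (1 4 3 6 5)
  after r': (2 4 3)(5 6)

g' f r f' r'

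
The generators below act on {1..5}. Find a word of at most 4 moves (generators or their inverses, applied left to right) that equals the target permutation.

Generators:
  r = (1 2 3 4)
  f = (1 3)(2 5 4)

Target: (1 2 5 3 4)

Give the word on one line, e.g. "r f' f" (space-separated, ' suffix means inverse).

f r'

  after f: (1 3)(2 5 4)
  after r': (1 2 5 3 4)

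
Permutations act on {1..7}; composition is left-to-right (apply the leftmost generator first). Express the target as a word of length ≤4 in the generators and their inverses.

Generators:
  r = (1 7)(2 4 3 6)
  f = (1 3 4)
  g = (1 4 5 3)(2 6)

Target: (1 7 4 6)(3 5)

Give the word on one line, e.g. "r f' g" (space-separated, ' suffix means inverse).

r' g

  after r': (1 7)(2 6 3 4)
  after g: (1 7 4 6)(3 5)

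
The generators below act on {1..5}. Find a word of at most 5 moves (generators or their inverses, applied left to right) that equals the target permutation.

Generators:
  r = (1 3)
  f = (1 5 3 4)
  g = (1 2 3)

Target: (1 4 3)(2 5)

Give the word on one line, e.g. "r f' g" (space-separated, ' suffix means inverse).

g' f g'

  after g': (1 3 2)
  after f: (1 4)(2 5 3)
  after g': (1 4 3)(2 5)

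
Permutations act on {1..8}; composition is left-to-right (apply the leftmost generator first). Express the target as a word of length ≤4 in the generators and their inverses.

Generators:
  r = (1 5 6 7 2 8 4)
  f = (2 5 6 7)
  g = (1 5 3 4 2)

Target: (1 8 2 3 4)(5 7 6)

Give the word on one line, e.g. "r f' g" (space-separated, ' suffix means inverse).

g' g' r'

  after g': (1 2 4 3 5)
  after g': (1 4 5 2 3)
  after r': (1 8 2 3 4)(5 7 6)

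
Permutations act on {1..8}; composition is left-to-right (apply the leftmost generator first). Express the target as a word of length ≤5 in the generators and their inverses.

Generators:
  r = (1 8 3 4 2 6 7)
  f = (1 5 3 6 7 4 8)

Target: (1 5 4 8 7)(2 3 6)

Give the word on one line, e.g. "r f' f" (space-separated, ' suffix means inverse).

r' f' f' f'

  after r': (1 7 6 2 4 3 8)
  after f': (1 6 2 7 3 4 5)
  after f': (1 3 7 5 8 4)(2 6)
  after f': (1 5 4 8 7)(2 3 6)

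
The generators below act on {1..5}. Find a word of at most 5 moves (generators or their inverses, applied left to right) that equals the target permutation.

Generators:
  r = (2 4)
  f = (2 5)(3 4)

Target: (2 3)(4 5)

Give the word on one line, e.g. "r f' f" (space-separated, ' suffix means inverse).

  after r': (2 4)
  after f': (2 3 4 5)
  after r: (2 3)(4 5)

r' f' r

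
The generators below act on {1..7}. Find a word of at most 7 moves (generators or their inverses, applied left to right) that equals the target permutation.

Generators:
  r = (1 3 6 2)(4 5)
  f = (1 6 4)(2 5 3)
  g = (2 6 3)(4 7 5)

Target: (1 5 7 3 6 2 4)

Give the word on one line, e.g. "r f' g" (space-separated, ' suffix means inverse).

  after f': (1 4 6)(2 3 5)
  after g': (1 5 3 7 4 2 6)
  after f': (1 2)(3 7 6 4)
  after g': (1 3 4 6 5 7 2)
  after f': (1 5 7 3 6 2 4)

f' g' f' g' f'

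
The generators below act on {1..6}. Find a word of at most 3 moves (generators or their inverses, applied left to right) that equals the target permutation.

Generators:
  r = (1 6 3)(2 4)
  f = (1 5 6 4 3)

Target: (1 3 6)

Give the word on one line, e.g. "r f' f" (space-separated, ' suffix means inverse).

  after r: (1 6 3)(2 4)
  after r: (1 3 6)

r r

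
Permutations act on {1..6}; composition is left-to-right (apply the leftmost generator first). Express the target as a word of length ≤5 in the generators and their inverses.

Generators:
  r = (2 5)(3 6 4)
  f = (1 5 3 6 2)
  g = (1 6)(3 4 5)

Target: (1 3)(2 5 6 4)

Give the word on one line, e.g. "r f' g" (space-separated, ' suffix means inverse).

  after r': (2 5)(3 4 6)
  after r': (3 6 4)
  after f: (1 5 3 2)(4 6)
  after f: (1 3)(2 5 6 4)

r' r' f f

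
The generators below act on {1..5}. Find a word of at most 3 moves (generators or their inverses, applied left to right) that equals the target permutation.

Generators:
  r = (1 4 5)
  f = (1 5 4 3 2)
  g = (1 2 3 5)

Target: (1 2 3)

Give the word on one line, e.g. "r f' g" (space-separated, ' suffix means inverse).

  after f': (1 2 3 4 5)
  after r': (1 2 3)

f' r'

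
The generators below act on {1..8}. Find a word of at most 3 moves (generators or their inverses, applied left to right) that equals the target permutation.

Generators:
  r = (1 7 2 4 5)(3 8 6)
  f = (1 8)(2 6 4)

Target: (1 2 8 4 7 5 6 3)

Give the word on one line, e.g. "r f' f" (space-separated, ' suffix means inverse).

r' r' f

  after r': (1 5 4 2 7)(3 6 8)
  after r': (1 4 7 5 2)(3 8 6)
  after f: (1 2 8 4 7 5 6 3)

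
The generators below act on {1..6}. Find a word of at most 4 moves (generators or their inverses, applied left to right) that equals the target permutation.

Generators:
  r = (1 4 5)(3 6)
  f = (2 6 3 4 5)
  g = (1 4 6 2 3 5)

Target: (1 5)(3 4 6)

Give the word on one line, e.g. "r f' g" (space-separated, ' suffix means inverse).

  after r: (1 4 5)(3 6)
  after f: (1 5)(2 6 4)
  after g: (3 5 4)
  after r': (1 5)(3 4 6)

r f g r'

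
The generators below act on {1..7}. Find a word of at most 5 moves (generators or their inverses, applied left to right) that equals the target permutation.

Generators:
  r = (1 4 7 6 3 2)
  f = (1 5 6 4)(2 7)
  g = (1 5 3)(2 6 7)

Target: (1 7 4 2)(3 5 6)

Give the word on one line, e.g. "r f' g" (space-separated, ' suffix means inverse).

  after g: (1 5 3)(2 6 7)
  after f: (1 6 2 4)(3 5)
  after r': (1 7 4 2)(3 5 6)

g f r'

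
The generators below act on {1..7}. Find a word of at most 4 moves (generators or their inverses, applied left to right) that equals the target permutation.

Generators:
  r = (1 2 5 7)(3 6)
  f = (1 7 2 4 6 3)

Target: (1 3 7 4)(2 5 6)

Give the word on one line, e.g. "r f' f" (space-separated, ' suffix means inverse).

r f' f' f'

  after r: (1 2 5 7)(3 6)
  after f': (1 7 3 4 2 5)
  after f': (2 5 3)(4 7 6)
  after f': (1 3 7 4)(2 5 6)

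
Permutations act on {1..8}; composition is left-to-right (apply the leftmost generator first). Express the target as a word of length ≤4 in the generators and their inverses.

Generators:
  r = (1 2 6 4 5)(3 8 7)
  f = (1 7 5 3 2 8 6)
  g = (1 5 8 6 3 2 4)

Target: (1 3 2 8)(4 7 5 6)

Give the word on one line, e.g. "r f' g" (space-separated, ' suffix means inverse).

r f'

  after r: (1 2 6 4 5)(3 8 7)
  after f': (1 3 2 8)(4 7 5 6)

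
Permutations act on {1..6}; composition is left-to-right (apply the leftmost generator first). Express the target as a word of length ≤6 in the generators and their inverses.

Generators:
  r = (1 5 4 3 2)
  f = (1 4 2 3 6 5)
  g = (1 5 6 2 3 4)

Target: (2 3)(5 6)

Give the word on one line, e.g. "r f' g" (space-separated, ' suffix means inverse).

  after g: (1 5 6 2 3 4)
  after g: (1 6 3)(2 4 5)
  after f: (1 5 3 4)
  after f: (2 3)(5 6)

g g f f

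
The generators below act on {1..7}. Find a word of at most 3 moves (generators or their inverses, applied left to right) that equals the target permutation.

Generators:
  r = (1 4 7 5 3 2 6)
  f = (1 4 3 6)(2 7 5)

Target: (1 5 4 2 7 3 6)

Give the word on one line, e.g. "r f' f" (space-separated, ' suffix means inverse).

f f r'

  after f: (1 4 3 6)(2 7 5)
  after f: (1 3)(2 5 7)(4 6)
  after r': (1 5 4 2 7 3 6)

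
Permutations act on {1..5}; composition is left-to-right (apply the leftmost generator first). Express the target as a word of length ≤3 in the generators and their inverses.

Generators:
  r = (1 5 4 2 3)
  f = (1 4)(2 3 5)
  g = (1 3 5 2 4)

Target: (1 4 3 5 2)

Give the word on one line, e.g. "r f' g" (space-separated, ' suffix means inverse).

  after r: (1 5 4 2 3)
  after r: (1 4 3 5 2)

r r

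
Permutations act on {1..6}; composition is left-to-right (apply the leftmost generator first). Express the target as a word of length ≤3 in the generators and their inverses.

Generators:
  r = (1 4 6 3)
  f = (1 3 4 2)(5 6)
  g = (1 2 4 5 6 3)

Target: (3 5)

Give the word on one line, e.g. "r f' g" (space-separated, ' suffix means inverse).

  after g': (1 3 6 5 4 2)
  after f': (3 5)

g' f'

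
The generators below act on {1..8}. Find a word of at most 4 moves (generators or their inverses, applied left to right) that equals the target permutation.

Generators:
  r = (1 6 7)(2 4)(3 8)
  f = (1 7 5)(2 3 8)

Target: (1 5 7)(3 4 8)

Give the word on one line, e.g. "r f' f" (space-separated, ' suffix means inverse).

r' f' f' r'

  after r': (1 7 6)(2 4)(3 8)
  after f': (2 4 8)(5 7 6)
  after f': (1 5)(2 4 3)(6 7)
  after r': (1 5 7)(3 4 8)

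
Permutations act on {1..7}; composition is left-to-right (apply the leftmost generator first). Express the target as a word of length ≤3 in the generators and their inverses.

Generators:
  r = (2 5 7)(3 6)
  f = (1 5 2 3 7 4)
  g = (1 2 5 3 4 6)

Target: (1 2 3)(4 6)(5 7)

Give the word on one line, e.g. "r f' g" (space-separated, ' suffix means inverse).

r g

  after r: (2 5 7)(3 6)
  after g: (1 2 3)(4 6)(5 7)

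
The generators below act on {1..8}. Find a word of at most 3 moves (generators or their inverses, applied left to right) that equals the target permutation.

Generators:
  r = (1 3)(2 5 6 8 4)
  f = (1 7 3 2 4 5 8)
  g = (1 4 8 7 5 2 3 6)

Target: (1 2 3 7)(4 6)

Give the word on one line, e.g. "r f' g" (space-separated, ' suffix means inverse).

f' r r

  after f': (1 8 5 4 2 3 7)
  after r: (1 4 5 2)(3 7)(6 8)
  after r: (1 2 3 7)(4 6)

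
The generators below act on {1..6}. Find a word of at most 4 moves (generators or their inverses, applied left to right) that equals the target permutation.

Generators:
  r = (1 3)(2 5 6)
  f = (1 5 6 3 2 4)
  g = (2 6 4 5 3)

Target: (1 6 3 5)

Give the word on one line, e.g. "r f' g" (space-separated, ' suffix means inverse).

f g' f' r'

  after f: (1 5 6 3 2 4)
  after g': (1 4)(2 6 5)
  after f': (1 2 5 3 6)
  after r': (1 6 3 5)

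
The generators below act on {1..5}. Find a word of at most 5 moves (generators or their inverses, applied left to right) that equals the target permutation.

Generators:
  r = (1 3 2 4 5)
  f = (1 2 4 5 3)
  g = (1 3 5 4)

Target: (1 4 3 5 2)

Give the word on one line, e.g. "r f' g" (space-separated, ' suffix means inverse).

f' r' f' r r

  after f': (1 3 5 4 2)
  after r': (2 5)(3 4)
  after f': (1 3 2 4 5)
  after r: (1 2 5 3 4)
  after r: (1 4 3 5 2)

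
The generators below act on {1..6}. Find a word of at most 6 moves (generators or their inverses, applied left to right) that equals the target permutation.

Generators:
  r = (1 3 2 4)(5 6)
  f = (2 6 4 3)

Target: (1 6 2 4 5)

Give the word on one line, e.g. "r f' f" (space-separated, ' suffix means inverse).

r' f' r f r'

  after r': (1 4 2 3)(5 6)
  after f': (1 6 5 2 4 3)
  after r: (1 5 4 2)
  after f: (1 5 3 2)(4 6)
  after r': (1 6 2 4 5)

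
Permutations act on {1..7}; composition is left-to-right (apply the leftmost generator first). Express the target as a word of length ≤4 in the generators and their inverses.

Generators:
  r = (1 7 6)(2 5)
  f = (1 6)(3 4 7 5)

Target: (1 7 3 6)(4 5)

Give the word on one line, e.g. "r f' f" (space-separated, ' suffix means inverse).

f' f' r' r'

  after f': (1 6)(3 5 7 4)
  after f': (3 7)(4 5)
  after r': (1 6 7 3)(2 5 4)
  after r': (1 7 3 6)(4 5)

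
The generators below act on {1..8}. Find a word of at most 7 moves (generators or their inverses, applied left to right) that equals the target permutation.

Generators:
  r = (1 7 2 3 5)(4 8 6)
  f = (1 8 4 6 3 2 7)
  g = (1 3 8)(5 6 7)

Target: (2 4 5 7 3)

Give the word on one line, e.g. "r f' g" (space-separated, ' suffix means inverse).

g f' f' r g

  after g: (1 3 8)(5 6 7)
  after f': (1 6 2 3)(4 8 7 5)
  after f': (1 4)(2 6 3 7 5 8)
  after r: (1 8 3 2 4 7)(5 6)
  after g: (2 4 5 7 3)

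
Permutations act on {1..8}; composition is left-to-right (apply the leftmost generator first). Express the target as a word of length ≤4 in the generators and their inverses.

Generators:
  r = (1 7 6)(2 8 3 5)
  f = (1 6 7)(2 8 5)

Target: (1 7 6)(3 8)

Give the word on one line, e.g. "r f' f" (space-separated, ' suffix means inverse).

  after f: (1 6 7)(2 8 5)
  after r': (1 7 6)(3 8)

f r'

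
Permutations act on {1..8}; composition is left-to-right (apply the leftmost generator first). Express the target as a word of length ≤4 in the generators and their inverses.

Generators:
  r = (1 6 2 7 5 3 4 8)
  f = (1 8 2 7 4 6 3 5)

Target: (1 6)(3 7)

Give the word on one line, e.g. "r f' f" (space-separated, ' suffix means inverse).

  after r: (1 6 2 7 5 3 4 8)
  after f: (1 3 6 7)(2 4)
  after r: (1 4 7 6 5 3 2 8)
  after f: (1 6)(3 7)

r f r f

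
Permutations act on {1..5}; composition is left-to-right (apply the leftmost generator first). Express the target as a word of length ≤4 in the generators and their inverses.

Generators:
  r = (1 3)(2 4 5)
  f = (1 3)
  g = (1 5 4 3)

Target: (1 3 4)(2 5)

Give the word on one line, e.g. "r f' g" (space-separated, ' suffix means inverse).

  after f': (1 3)
  after g: (3 5 4)
  after r': (1 3 4)(2 5)

f' g r'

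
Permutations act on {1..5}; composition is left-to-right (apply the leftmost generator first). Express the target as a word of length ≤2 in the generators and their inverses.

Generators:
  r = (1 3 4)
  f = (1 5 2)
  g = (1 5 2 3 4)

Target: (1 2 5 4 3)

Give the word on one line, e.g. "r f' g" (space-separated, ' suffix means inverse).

f' r'

  after f': (1 2 5)
  after r': (1 2 5 4 3)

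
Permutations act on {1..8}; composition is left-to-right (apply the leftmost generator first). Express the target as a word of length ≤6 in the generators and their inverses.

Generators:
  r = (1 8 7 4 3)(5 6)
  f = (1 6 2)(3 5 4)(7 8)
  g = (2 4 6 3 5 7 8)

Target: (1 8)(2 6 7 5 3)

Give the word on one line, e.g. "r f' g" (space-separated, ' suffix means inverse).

  after g': (2 8 7 5 3 6 4)
  after g': (2 7 3 4 8 5 6)
  after g': (2 5 4 7 6 8 3)
  after r: (1 8)(2 6 7 5 3)

g' g' g' r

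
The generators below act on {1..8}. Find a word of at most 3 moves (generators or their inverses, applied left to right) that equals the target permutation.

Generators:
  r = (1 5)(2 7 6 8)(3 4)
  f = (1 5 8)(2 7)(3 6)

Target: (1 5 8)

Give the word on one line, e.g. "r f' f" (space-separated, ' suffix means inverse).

  after f': (1 8 5)(2 7)(3 6)
  after f': (1 5 8)

f' f'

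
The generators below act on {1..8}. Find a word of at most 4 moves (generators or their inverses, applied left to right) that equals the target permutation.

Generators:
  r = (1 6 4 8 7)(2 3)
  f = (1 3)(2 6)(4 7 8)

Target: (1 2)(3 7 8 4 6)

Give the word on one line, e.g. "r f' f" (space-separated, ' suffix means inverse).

  after f': (1 3)(2 6)(4 8 7)
  after f': (4 7 8)
  after f': (1 3)(2 6)
  after r': (1 2)(3 7 8 4 6)

f' f' f' r'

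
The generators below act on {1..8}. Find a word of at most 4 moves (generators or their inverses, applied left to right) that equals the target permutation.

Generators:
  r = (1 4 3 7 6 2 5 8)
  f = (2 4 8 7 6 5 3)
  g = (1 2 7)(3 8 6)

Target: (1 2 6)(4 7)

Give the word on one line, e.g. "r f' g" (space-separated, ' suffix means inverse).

r g' f'

  after r: (1 4 3 7 6 2 5 8)
  after g': (1 4 6)(2 5 3)(7 8)
  after f': (1 2 6)(4 7)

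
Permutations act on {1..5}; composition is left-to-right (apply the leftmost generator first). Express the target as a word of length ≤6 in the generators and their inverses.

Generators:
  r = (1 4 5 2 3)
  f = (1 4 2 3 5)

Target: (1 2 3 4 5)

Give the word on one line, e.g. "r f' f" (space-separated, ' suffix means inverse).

  after f': (1 5 3 2 4)
  after r: (1 2 5)
  after f: (1 3 5 4 2)
  after r': (1 2 3 4 5)

f' r f r'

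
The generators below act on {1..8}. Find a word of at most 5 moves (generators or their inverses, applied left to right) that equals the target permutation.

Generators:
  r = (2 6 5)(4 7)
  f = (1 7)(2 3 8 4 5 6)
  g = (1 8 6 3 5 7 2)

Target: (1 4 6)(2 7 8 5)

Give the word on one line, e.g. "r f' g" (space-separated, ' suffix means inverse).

  after f': (1 7)(2 6 5 4 8 3)
  after r: (1 4 8 3 6 2 5 7)
  after g: (1 4 6)(2 7 8 5)

f' r g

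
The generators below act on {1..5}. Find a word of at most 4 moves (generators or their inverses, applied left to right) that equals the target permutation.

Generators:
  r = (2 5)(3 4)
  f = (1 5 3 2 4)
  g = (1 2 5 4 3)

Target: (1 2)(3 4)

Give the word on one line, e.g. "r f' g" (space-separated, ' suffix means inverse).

  after f': (1 4 2 3 5)
  after r: (1 3 2 4 5)
  after f: (1 2)(3 4)

f' r f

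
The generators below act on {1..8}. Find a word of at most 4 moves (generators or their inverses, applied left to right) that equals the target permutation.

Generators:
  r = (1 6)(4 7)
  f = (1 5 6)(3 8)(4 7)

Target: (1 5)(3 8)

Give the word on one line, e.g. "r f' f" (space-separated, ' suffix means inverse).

  after f: (1 5 6)(3 8)(4 7)
  after r': (1 5)(3 8)

f r'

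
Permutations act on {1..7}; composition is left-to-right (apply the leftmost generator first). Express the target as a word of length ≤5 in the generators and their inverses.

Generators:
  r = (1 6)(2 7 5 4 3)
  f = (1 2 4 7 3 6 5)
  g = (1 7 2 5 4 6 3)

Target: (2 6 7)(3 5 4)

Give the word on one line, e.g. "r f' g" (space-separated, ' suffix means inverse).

  after f': (1 5 6 3 7 4 2)
  after g: (1 4 5 3 2 7 6)
  after f: (1 7 5 6 2 3 4)
  after g': (2 6 7)(3 5 4)

f' g f g'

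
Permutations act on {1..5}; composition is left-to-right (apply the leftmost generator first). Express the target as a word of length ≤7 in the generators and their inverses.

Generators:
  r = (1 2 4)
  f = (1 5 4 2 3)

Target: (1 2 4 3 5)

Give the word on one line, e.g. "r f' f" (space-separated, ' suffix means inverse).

  after f': (1 3 2 4 5)
  after r: (1 3 4 5 2)
  after f: (2 5 3)
  after r': (1 4 2 5 3)
  after f: (1 2 4 3 5)

f' r f r' f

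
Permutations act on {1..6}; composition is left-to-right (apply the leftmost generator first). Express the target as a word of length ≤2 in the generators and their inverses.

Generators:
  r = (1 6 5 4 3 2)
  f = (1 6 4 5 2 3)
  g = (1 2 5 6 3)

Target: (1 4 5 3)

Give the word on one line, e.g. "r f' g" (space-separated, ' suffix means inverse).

  after g': (1 3 6 5 2)
  after r': (1 4 5 3)

g' r'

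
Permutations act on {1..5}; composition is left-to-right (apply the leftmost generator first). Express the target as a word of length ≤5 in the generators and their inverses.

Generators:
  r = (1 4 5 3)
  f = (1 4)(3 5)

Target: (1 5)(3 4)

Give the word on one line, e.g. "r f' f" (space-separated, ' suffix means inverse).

  after r': (1 3 5 4)
  after f: (1 5)
  after r: (1 3)(4 5)
  after f: (1 5)(3 4)

r' f r f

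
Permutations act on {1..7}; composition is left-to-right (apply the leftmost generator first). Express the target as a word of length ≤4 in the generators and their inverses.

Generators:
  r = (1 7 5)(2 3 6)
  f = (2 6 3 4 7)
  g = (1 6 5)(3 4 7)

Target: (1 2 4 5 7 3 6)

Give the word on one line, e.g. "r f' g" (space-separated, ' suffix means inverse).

g' r' f g

  after g': (1 5 6)(3 7 4)
  after r': (1 7 4 2 6 5 3)
  after f: (1 2 3)(4 6 5)
  after g: (1 2 4 5 7 3 6)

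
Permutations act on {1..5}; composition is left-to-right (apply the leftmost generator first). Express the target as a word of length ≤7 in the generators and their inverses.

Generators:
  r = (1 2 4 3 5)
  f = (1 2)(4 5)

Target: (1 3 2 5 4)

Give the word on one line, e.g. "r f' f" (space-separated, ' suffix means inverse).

  after r: (1 2 4 3 5)
  after r: (1 4 5 2 3)
  after r: (1 3 2 5 4)
  after f: (1 3)(2 4)
  after f: (1 3 2 5 4)

r r r f f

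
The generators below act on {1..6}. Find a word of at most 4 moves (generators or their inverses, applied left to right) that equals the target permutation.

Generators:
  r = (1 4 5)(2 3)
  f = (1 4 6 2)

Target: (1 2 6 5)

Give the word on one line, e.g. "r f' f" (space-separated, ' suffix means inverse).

  after f': (1 2 6 4)
  after r': (1 3 2 6)(4 5)
  after r': (1 2 6 5)

f' r' r'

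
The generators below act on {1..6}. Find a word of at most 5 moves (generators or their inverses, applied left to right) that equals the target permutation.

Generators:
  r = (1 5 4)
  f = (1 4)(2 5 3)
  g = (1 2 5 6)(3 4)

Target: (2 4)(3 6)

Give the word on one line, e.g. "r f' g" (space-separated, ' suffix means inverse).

  after f: (1 4)(2 5 3)
  after g': (1 3)(4 6 5)
  after g': (1 4 5 3 6 2)
  after f': (2 4)(3 6)

f g' g' f'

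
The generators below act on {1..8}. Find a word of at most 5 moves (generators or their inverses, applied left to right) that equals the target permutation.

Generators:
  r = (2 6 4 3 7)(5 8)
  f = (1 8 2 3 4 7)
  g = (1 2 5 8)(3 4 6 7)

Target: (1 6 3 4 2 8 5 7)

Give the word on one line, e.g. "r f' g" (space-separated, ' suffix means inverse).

  after r: (2 6 4 3 7)(5 8)
  after g: (1 2 7 5)
  after r: (1 6 4 3 7 8 5)
  after f': (1 6 3 4 2 8 5 7)

r g r f'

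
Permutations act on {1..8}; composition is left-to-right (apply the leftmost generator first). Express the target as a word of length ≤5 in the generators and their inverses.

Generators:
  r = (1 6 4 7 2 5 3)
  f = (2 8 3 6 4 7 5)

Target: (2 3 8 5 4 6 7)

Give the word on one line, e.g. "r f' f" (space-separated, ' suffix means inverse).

  after r': (1 3 5 2 7 4 6)
  after f': (1 8 2 4 3 7 6)
  after r: (1 8 5 3 2 7 4)
  after f: (1 3 8 2 5 6 4)
  after r: (2 3 8 5 4 6 7)

r' f' r f r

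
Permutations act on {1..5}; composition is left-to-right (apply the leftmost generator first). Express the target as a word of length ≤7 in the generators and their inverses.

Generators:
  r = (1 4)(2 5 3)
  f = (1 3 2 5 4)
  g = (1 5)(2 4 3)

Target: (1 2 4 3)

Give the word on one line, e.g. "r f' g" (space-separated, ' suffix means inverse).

  after r: (1 4)(2 5 3)
  after r: (2 3 5)
  after g': (1 5 3)(2 4)
  after r: (1 3 4 5 2)
  after r: (1 2 4 3)

r r g' r r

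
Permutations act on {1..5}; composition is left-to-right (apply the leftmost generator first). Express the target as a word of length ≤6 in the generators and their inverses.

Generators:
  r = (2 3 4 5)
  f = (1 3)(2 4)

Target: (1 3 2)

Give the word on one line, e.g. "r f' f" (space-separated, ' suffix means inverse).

f' r' f' r'

  after f': (1 3)(2 4)
  after r': (1 2 3)(4 5)
  after f': (1 4 5 2)
  after r': (1 3 2)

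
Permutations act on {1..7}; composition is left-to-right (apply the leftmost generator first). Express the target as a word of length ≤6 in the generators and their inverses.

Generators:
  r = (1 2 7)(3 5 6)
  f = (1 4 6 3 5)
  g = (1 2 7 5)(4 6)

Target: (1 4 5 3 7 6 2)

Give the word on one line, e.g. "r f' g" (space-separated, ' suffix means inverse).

  after f: (1 4 6 3 5)
  after f: (1 6 5 4 3)
  after g: (1 4 3 2 7 5 6)
  after r: (1 4 5 3 7 6 2)

f f g r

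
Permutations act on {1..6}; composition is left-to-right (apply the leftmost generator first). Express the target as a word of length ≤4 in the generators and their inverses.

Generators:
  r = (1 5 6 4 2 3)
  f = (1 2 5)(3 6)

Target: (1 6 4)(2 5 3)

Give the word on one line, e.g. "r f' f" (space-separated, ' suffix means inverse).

  after f': (1 5 2)(3 6)
  after r': (2 3 5 4 6)
  after r': (1 3)(4 5 6)
  after f: (1 6 4)(2 5 3)

f' r' r' f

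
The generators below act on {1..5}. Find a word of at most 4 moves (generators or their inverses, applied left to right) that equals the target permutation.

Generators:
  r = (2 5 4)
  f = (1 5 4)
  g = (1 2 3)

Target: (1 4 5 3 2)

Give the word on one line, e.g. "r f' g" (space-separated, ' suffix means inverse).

  after f': (1 4 5)
  after g': (1 4 5 3 2)

f' g'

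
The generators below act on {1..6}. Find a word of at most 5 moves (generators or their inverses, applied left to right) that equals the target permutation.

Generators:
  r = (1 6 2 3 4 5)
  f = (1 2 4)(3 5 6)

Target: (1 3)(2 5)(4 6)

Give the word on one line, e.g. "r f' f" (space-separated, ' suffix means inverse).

  after r: (1 6 2 3 4 5)
  after f: (1 3)(2 5)(4 6)
  after r': (1 2 4)(3 5 6)
  after r': (1 6 2 3 4 5)
  after f: (1 3)(2 5)(4 6)

r f r' r' f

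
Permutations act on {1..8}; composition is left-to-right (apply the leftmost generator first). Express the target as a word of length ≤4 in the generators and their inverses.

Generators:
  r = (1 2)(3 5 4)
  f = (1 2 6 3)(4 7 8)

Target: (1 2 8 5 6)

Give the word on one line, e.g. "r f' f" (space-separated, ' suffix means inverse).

  after f': (1 3 6 2)(4 8 7)
  after f': (1 6)(2 3)(4 7 8)
  after r': (1 6 2 4 7 8 5 3)
  after f': (1 2 8 5 6)

f' f' r' f'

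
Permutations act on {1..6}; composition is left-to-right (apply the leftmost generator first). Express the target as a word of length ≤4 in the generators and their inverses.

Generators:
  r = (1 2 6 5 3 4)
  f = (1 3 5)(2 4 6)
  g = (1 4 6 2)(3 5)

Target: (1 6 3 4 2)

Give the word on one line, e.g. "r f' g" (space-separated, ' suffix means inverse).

g f g' f

  after g: (1 4 6 2)(3 5)
  after f: (1 6 4 2 3)
  after g': (1 4 6)(2 5 3)
  after f: (1 6 3 4 2)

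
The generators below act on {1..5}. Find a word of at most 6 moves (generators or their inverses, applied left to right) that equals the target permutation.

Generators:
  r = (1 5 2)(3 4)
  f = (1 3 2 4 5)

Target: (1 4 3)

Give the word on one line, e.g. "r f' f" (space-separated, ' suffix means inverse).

  after f': (1 5 4 2 3)
  after r': (2 4 5 3)
  after r': (1 2 3 5 4)
  after f: (1 4 3)

f' r' r' f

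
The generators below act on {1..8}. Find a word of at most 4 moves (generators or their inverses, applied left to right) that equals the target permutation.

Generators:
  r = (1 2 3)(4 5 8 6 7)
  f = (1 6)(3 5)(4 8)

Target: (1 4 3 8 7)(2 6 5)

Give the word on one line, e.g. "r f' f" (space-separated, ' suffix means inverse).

f r' f

  after f: (1 6)(3 5)(4 8)
  after r': (1 8 7 6 3 4 5 2)
  after f: (1 4 3 8 7)(2 6 5)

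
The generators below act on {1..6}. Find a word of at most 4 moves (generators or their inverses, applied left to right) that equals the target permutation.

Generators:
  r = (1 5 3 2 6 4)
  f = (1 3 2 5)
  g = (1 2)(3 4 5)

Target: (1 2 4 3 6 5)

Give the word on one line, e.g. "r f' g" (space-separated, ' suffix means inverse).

  after g: (1 2)(3 4 5)
  after r': (1 3 6 2 4)
  after f: (1 2 4 3 6 5)

g r' f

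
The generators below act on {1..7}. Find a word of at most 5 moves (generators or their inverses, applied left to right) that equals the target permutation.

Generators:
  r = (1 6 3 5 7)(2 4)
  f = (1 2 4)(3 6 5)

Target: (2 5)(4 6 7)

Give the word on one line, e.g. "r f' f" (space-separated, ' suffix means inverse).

r f r f' r

  after r: (1 6 3 5 7)(2 4)
  after f: (1 5 7 2)
  after r: (1 7 4 2 6 3 5)
  after f': (1 7 2 3 6 5 4)
  after r: (2 5)(4 6 7)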